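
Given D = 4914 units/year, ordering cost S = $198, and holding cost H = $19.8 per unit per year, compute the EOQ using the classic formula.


Formula: EOQ = sqrt(2 * D * S / H)
Numerator: 2 * 4914 * 198 = 1945944
2DS/H = 1945944 / 19.8 = 98280.0
EOQ = sqrt(98280.0) = 313.5 units

313.5 units


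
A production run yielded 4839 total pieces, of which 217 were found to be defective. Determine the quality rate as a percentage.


Formula: Quality Rate = Good Pieces / Total Pieces * 100
Good pieces = 4839 - 217 = 4622
QR = 4622 / 4839 * 100 = 95.5%

95.5%


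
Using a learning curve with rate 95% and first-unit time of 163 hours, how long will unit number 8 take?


Formula: T_n = T_1 * (learning_rate)^(log2(n)) where learning_rate = rate/100
Doublings = log2(8) = 3
T_n = 163 * 0.95^3
T_n = 163 * 0.8574 = 139.8 hours

139.8 hours


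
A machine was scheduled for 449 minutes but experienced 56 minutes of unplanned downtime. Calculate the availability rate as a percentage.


Formula: Availability = (Planned Time - Downtime) / Planned Time * 100
Uptime = 449 - 56 = 393 min
Availability = 393 / 449 * 100 = 87.5%

87.5%


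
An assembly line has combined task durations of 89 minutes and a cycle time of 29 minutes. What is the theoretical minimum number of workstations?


Formula: N_min = ceil(Sum of Task Times / Cycle Time)
N_min = ceil(89 min / 29 min) = ceil(3.069)
N_min = 4 stations

4


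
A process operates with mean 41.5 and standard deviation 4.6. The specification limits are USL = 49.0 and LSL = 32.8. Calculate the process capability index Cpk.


Cpu = (49.0 - 41.5) / (3 * 4.6) = 0.54
Cpl = (41.5 - 32.8) / (3 * 4.6) = 0.63
Cpk = min(0.54, 0.63) = 0.54

0.54


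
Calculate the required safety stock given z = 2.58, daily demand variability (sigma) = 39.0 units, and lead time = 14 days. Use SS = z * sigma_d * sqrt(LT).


Formula: SS = z * sigma_d * sqrt(LT)
sqrt(LT) = sqrt(14) = 3.7417
SS = 2.58 * 39.0 * 3.7417
SS = 376.5 units

376.5 units


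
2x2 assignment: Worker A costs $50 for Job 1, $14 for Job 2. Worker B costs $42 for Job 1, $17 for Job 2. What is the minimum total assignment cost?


Option 1: A->1 + B->2 = $50 + $17 = $67
Option 2: A->2 + B->1 = $14 + $42 = $56
Min cost = min($67, $56) = $56

$56


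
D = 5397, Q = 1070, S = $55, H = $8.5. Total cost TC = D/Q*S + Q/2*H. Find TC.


TC = 5397/1070 * 55 + 1070/2 * 8.5

$4824.92


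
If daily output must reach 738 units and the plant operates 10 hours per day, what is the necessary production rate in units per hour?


Formula: Production Rate = Daily Demand / Available Hours
Rate = 738 units/day / 10 hours/day
Rate = 73.8 units/hour

73.8 units/hour


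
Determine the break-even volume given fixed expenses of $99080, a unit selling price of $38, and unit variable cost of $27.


Formula: BEQ = Fixed Costs / (Price - Variable Cost)
Contribution margin = $38 - $27 = $11/unit
BEQ = ceil($99080 / $11/unit) = ceil(9007.27) = 9008 units

9008 units


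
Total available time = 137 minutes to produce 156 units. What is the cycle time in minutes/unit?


Formula: CT = Available Time / Number of Units
CT = 137 min / 156 units
CT = 0.88 min/unit

0.88 min/unit


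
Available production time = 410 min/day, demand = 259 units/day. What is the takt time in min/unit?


Formula: Takt Time = Available Production Time / Customer Demand
Takt = 410 min/day / 259 units/day
Takt = 1.58 min/unit

1.58 min/unit


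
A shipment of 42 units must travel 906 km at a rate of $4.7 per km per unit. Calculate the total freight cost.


TC = dist * cost * units = 906 * 4.7 * 42 = $178844.40

$178844.40


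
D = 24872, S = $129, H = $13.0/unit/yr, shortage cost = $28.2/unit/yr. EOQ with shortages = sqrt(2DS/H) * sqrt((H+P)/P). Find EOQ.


Formula: EOQ* = sqrt(2DS/H) * sqrt((H+P)/P)
Base EOQ = sqrt(2*24872*129/13.0) = 702.58 units
Correction = sqrt((13.0+28.2)/28.2) = 1.20872
EOQ* = 702.58 * 1.20872 = 849.2 units

849.2 units


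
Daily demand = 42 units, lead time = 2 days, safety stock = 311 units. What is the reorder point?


Formula: ROP = (Daily Demand * Lead Time) + Safety Stock
Demand during lead time = 42 * 2 = 84 units
ROP = 84 + 311 = 395 units

395 units


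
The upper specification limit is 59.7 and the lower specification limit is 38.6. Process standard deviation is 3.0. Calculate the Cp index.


Cp = (59.7 - 38.6) / (6 * 3.0)

1.17


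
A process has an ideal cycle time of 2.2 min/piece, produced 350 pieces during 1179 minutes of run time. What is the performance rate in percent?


Formula: Performance = (Ideal CT * Total Count) / Run Time * 100
Ideal output time = 2.2 * 350 = 770.0 min
Performance = 770.0 / 1179 * 100 = 65.3%

65.3%


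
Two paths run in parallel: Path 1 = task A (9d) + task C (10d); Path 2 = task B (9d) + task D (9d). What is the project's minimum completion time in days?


Path 1 = 9 + 10 = 19 days
Path 2 = 9 + 9 = 18 days
Duration = max(19, 18) = 19 days

19 days


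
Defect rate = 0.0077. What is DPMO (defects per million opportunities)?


DPMO = defect_rate * 1000000 = 0.0077 * 1000000

7700


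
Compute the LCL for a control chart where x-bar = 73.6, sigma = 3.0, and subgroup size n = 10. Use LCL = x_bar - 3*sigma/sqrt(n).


LCL = 73.6 - 3 * 3.0 / sqrt(10)

70.75


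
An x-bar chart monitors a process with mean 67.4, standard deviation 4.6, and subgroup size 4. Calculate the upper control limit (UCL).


UCL = 67.4 + 3 * 4.6 / sqrt(4)

74.3


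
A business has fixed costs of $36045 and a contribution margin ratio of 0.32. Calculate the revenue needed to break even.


Formula: BER = Fixed Costs / Contribution Margin Ratio
BER = $36045 / 0.32
BER = $112640.63 (to the nearest cent)

$112640.63


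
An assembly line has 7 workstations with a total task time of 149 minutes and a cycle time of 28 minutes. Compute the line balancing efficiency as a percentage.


Formula: Efficiency = Sum of Task Times / (N_stations * CT) * 100
Total station capacity = 7 stations * 28 min = 196 min
Efficiency = 149 / 196 * 100 = 76.0%

76.0%


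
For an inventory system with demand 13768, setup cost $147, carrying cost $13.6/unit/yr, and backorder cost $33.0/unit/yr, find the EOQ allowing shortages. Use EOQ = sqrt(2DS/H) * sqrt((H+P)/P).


Formula: EOQ* = sqrt(2DS/H) * sqrt((H+P)/P)
Base EOQ = sqrt(2*13768*147/13.6) = 545.56 units
Correction = sqrt((13.6+33.0)/33.0) = 1.18833
EOQ* = 545.56 * 1.18833 = 648.3 units

648.3 units


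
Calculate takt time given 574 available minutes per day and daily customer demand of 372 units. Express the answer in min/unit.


Formula: Takt Time = Available Production Time / Customer Demand
Takt = 574 min/day / 372 units/day
Takt = 1.54 min/unit

1.54 min/unit


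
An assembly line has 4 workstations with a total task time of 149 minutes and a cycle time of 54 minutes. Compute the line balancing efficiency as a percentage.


Formula: Efficiency = Sum of Task Times / (N_stations * CT) * 100
Total station capacity = 4 stations * 54 min = 216 min
Efficiency = 149 / 216 * 100 = 69.0%

69.0%


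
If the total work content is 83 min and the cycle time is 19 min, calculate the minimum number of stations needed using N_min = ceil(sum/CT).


Formula: N_min = ceil(Sum of Task Times / Cycle Time)
N_min = ceil(83 min / 19 min) = ceil(4.3684)
N_min = 5 stations

5


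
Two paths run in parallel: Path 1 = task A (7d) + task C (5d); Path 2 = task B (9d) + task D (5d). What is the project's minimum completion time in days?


Path 1 = 7 + 5 = 12 days
Path 2 = 9 + 5 = 14 days
Duration = max(12, 14) = 14 days

14 days


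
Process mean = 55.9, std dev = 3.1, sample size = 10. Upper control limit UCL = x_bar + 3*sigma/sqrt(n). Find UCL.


UCL = 55.9 + 3 * 3.1 / sqrt(10)

58.84


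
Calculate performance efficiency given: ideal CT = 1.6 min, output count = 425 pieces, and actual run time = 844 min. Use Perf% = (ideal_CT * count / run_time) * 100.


Formula: Performance = (Ideal CT * Total Count) / Run Time * 100
Ideal output time = 1.6 * 425 = 680.0 min
Performance = 680.0 / 844 * 100 = 80.6%

80.6%


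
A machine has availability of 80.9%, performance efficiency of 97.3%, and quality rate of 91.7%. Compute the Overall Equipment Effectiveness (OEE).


Formula: OEE = Availability * Performance * Quality / 10000
A * P = 80.9% * 97.3% / 100 = 78.72%
OEE = 78.72% * 91.7% / 100 = 72.2%

72.2%


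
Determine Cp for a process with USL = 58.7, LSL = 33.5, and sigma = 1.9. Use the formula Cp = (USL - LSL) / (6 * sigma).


Cp = (58.7 - 33.5) / (6 * 1.9)

2.21


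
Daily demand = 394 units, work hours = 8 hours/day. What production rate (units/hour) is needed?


Formula: Production Rate = Daily Demand / Available Hours
Rate = 394 units/day / 8 hours/day
Rate = 49.3 units/hour

49.3 units/hour


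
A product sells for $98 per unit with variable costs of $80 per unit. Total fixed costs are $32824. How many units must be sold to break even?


Formula: BEQ = Fixed Costs / (Price - Variable Cost)
Contribution margin = $98 - $80 = $18/unit
BEQ = ceil($32824 / $18/unit) = ceil(1823.56) = 1824 units

1824 units


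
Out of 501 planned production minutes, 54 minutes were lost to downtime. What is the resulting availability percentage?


Formula: Availability = (Planned Time - Downtime) / Planned Time * 100
Uptime = 501 - 54 = 447 min
Availability = 447 / 501 * 100 = 89.2%

89.2%


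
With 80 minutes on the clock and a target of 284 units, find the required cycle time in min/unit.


Formula: CT = Available Time / Number of Units
CT = 80 min / 284 units
CT = 0.28 min/unit

0.28 min/unit


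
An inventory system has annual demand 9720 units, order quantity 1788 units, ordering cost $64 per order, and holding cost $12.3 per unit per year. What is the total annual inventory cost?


TC = 9720/1788 * 64 + 1788/2 * 12.3

$11344.12


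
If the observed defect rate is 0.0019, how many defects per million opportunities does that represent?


DPMO = defect_rate * 1000000 = 0.0019 * 1000000

1900


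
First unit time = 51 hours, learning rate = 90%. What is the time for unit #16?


Formula: T_n = T_1 * (learning_rate)^(log2(n)) where learning_rate = rate/100
Doublings = log2(16) = 4
T_n = 51 * 0.9^4
T_n = 51 * 0.6561 = 33.5 hours

33.5 hours


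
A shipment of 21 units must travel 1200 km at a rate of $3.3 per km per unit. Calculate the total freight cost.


TC = dist * cost * units = 1200 * 3.3 * 21 = $83160.00

$83160.00


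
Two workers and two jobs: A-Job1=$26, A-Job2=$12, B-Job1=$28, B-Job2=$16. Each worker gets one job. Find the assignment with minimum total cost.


Option 1: A->1 + B->2 = $26 + $16 = $42
Option 2: A->2 + B->1 = $12 + $28 = $40
Min cost = min($42, $40) = $40

$40


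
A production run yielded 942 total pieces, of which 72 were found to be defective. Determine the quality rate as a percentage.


Formula: Quality Rate = Good Pieces / Total Pieces * 100
Good pieces = 942 - 72 = 870
QR = 870 / 942 * 100 = 92.4%

92.4%


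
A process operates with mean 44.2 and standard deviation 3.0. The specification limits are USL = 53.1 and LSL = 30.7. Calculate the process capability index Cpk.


Cpu = (53.1 - 44.2) / (3 * 3.0) = 0.99
Cpl = (44.2 - 30.7) / (3 * 3.0) = 1.5
Cpk = min(0.99, 1.5) = 0.99

0.99


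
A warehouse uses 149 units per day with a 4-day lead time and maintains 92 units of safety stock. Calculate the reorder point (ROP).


Formula: ROP = (Daily Demand * Lead Time) + Safety Stock
Demand during lead time = 149 * 4 = 596 units
ROP = 596 + 92 = 688 units

688 units


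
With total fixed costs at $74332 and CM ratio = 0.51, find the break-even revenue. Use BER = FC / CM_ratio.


Formula: BER = Fixed Costs / Contribution Margin Ratio
BER = $74332 / 0.51
BER = $145749.02 (to the nearest cent)

$145749.02


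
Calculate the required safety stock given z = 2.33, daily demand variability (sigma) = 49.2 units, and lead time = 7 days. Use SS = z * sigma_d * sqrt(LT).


Formula: SS = z * sigma_d * sqrt(LT)
sqrt(LT) = sqrt(7) = 2.6458
SS = 2.33 * 49.2 * 2.6458
SS = 303.3 units

303.3 units


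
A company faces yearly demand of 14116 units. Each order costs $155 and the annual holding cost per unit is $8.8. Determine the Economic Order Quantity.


Formula: EOQ = sqrt(2 * D * S / H)
Numerator: 2 * 14116 * 155 = 4375960
2DS/H = 4375960 / 8.8 = 497268.2
EOQ = sqrt(497268.2) = 705.2 units

705.2 units


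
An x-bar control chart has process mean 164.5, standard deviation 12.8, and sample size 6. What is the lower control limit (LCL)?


LCL = 164.5 - 3 * 12.8 / sqrt(6)

148.82


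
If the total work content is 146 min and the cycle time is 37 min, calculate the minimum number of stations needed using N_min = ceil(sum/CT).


Formula: N_min = ceil(Sum of Task Times / Cycle Time)
N_min = ceil(146 min / 37 min) = ceil(3.9459)
N_min = 4 stations

4


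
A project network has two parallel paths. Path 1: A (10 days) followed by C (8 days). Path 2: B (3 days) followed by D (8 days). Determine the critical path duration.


Path 1 = 10 + 8 = 18 days
Path 2 = 3 + 8 = 11 days
Duration = max(18, 11) = 18 days

18 days


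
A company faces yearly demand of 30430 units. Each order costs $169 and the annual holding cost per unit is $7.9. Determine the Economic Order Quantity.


Formula: EOQ = sqrt(2 * D * S / H)
Numerator: 2 * 30430 * 169 = 10285340
2DS/H = 10285340 / 7.9 = 1301941.8
EOQ = sqrt(1301941.8) = 1141.0 units

1141.0 units


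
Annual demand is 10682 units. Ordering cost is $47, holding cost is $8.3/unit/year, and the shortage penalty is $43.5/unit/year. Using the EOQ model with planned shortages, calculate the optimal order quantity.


Formula: EOQ* = sqrt(2DS/H) * sqrt((H+P)/P)
Base EOQ = sqrt(2*10682*47/8.3) = 347.82 units
Correction = sqrt((8.3+43.5)/43.5) = 1.09124
EOQ* = 347.82 * 1.09124 = 379.6 units

379.6 units


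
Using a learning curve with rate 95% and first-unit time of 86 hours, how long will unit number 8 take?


Formula: T_n = T_1 * (learning_rate)^(log2(n)) where learning_rate = rate/100
Doublings = log2(8) = 3
T_n = 86 * 0.95^3
T_n = 86 * 0.8574 = 73.7 hours

73.7 hours


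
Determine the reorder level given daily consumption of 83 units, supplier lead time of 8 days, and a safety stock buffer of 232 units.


Formula: ROP = (Daily Demand * Lead Time) + Safety Stock
Demand during lead time = 83 * 8 = 664 units
ROP = 664 + 232 = 896 units

896 units


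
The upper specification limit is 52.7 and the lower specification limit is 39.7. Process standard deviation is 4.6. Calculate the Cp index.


Cp = (52.7 - 39.7) / (6 * 4.6)

0.47


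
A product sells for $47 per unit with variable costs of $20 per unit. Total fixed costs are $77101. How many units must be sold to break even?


Formula: BEQ = Fixed Costs / (Price - Variable Cost)
Contribution margin = $47 - $20 = $27/unit
BEQ = ceil($77101 / $27/unit) = ceil(2855.59) = 2856 units

2856 units


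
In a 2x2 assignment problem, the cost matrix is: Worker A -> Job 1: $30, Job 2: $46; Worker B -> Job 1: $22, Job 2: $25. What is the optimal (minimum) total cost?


Option 1: A->1 + B->2 = $30 + $25 = $55
Option 2: A->2 + B->1 = $46 + $22 = $68
Min cost = min($55, $68) = $55

$55


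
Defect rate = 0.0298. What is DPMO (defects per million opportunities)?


DPMO = defect_rate * 1000000 = 0.0298 * 1000000

29800


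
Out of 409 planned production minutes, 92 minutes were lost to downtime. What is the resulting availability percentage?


Formula: Availability = (Planned Time - Downtime) / Planned Time * 100
Uptime = 409 - 92 = 317 min
Availability = 317 / 409 * 100 = 77.5%

77.5%


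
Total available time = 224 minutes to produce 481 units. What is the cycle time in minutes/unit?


Formula: CT = Available Time / Number of Units
CT = 224 min / 481 units
CT = 0.47 min/unit

0.47 min/unit


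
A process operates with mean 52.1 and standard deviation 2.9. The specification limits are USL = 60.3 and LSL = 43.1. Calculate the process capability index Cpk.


Cpu = (60.3 - 52.1) / (3 * 2.9) = 0.94
Cpl = (52.1 - 43.1) / (3 * 2.9) = 1.03
Cpk = min(0.94, 1.03) = 0.94

0.94


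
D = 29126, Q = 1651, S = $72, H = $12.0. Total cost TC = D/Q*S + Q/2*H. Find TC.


TC = 29126/1651 * 72 + 1651/2 * 12.0

$11176.18


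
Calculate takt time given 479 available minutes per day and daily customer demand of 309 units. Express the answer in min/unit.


Formula: Takt Time = Available Production Time / Customer Demand
Takt = 479 min/day / 309 units/day
Takt = 1.55 min/unit

1.55 min/unit


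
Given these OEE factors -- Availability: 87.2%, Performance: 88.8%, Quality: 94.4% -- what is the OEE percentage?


Formula: OEE = Availability * Performance * Quality / 10000
A * P = 87.2% * 88.8% / 100 = 77.43%
OEE = 77.43% * 94.4% / 100 = 73.1%

73.1%


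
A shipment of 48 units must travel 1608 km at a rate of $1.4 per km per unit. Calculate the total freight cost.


TC = dist * cost * units = 1608 * 1.4 * 48 = $108057.60

$108057.60


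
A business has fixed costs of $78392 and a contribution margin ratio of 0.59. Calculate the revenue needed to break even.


Formula: BER = Fixed Costs / Contribution Margin Ratio
BER = $78392 / 0.59
BER = $132867.80 (to the nearest cent)

$132867.80


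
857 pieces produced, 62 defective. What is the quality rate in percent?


Formula: Quality Rate = Good Pieces / Total Pieces * 100
Good pieces = 857 - 62 = 795
QR = 795 / 857 * 100 = 92.8%

92.8%


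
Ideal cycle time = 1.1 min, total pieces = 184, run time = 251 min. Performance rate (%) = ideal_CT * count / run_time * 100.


Formula: Performance = (Ideal CT * Total Count) / Run Time * 100
Ideal output time = 1.1 * 184 = 202.4 min
Performance = 202.4 / 251 * 100 = 80.6%

80.6%


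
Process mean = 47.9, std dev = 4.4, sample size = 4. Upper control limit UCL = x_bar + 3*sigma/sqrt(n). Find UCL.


UCL = 47.9 + 3 * 4.4 / sqrt(4)

54.5


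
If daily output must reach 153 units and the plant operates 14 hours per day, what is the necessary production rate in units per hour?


Formula: Production Rate = Daily Demand / Available Hours
Rate = 153 units/day / 14 hours/day
Rate = 10.9 units/hour

10.9 units/hour


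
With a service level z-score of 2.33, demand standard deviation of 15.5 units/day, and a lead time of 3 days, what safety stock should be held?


Formula: SS = z * sigma_d * sqrt(LT)
sqrt(LT) = sqrt(3) = 1.7321
SS = 2.33 * 15.5 * 1.7321
SS = 62.6 units

62.6 units


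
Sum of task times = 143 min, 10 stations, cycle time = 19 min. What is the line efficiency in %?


Formula: Efficiency = Sum of Task Times / (N_stations * CT) * 100
Total station capacity = 10 stations * 19 min = 190 min
Efficiency = 143 / 190 * 100 = 75.3%

75.3%


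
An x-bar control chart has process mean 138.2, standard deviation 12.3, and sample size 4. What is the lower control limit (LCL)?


LCL = 138.2 - 3 * 12.3 / sqrt(4)

119.75


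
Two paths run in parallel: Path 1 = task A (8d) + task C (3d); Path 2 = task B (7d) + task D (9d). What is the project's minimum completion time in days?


Path 1 = 8 + 3 = 11 days
Path 2 = 7 + 9 = 16 days
Duration = max(11, 16) = 16 days

16 days


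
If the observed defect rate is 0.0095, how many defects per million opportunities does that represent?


DPMO = defect_rate * 1000000 = 0.0095 * 1000000

9500


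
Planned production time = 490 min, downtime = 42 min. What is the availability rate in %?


Formula: Availability = (Planned Time - Downtime) / Planned Time * 100
Uptime = 490 - 42 = 448 min
Availability = 448 / 490 * 100 = 91.4%

91.4%


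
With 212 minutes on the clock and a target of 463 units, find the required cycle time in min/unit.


Formula: CT = Available Time / Number of Units
CT = 212 min / 463 units
CT = 0.46 min/unit

0.46 min/unit


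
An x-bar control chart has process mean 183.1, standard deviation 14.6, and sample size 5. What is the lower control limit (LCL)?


LCL = 183.1 - 3 * 14.6 / sqrt(5)

163.51


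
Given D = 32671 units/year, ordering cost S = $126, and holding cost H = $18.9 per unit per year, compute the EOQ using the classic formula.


Formula: EOQ = sqrt(2 * D * S / H)
Numerator: 2 * 32671 * 126 = 8233092
2DS/H = 8233092 / 18.9 = 435613.3
EOQ = sqrt(435613.3) = 660.0 units

660.0 units


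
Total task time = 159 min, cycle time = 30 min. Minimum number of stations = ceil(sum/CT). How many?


Formula: N_min = ceil(Sum of Task Times / Cycle Time)
N_min = ceil(159 min / 30 min) = ceil(5.3)
N_min = 6 stations

6


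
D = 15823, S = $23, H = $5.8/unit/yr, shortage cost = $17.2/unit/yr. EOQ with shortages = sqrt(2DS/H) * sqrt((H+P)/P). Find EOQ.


Formula: EOQ* = sqrt(2DS/H) * sqrt((H+P)/P)
Base EOQ = sqrt(2*15823*23/5.8) = 354.25 units
Correction = sqrt((5.8+17.2)/17.2) = 1.15638
EOQ* = 354.25 * 1.15638 = 409.6 units

409.6 units


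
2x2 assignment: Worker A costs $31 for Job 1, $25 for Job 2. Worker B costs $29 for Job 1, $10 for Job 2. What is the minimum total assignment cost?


Option 1: A->1 + B->2 = $31 + $10 = $41
Option 2: A->2 + B->1 = $25 + $29 = $54
Min cost = min($41, $54) = $41

$41


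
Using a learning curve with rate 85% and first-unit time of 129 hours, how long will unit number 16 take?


Formula: T_n = T_1 * (learning_rate)^(log2(n)) where learning_rate = rate/100
Doublings = log2(16) = 4
T_n = 129 * 0.85^4
T_n = 129 * 0.522 = 67.3 hours

67.3 hours


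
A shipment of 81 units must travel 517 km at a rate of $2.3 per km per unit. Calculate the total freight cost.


TC = dist * cost * units = 517 * 2.3 * 81 = $96317.10

$96317.10


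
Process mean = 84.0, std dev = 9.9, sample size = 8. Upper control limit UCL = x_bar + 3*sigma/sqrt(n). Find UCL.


UCL = 84.0 + 3 * 9.9 / sqrt(8)

94.5


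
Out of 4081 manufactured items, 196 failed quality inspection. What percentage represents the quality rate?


Formula: Quality Rate = Good Pieces / Total Pieces * 100
Good pieces = 4081 - 196 = 3885
QR = 3885 / 4081 * 100 = 95.2%

95.2%


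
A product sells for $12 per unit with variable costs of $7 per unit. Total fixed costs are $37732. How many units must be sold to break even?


Formula: BEQ = Fixed Costs / (Price - Variable Cost)
Contribution margin = $12 - $7 = $5/unit
BEQ = ceil($37732 / $5/unit) = ceil(7546.4) = 7547 units

7547 units


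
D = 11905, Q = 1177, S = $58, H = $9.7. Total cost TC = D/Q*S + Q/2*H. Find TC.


TC = 11905/1177 * 58 + 1177/2 * 9.7

$6295.10


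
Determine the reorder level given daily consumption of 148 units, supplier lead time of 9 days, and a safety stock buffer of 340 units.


Formula: ROP = (Daily Demand * Lead Time) + Safety Stock
Demand during lead time = 148 * 9 = 1332 units
ROP = 1332 + 340 = 1672 units

1672 units


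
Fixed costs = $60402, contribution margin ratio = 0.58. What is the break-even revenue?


Formula: BER = Fixed Costs / Contribution Margin Ratio
BER = $60402 / 0.58
BER = $104141.38 (to the nearest cent)

$104141.38


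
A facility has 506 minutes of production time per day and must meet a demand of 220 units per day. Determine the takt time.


Formula: Takt Time = Available Production Time / Customer Demand
Takt = 506 min/day / 220 units/day
Takt = 2.3 min/unit

2.3 min/unit


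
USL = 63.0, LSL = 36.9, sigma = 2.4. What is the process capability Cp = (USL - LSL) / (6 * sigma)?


Cp = (63.0 - 36.9) / (6 * 2.4)

1.81


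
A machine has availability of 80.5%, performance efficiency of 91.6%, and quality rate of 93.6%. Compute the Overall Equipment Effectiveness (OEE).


Formula: OEE = Availability * Performance * Quality / 10000
A * P = 80.5% * 91.6% / 100 = 73.74%
OEE = 73.74% * 93.6% / 100 = 69.0%

69.0%


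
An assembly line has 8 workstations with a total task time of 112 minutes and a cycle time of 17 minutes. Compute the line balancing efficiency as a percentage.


Formula: Efficiency = Sum of Task Times / (N_stations * CT) * 100
Total station capacity = 8 stations * 17 min = 136 min
Efficiency = 112 / 136 * 100 = 82.4%

82.4%


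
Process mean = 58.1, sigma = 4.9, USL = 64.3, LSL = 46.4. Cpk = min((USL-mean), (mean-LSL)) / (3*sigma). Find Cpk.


Cpu = (64.3 - 58.1) / (3 * 4.9) = 0.42
Cpl = (58.1 - 46.4) / (3 * 4.9) = 0.8
Cpk = min(0.42, 0.8) = 0.42

0.42


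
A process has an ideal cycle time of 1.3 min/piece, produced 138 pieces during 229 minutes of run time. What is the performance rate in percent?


Formula: Performance = (Ideal CT * Total Count) / Run Time * 100
Ideal output time = 1.3 * 138 = 179.4 min
Performance = 179.4 / 229 * 100 = 78.3%

78.3%


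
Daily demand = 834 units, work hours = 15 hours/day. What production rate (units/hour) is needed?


Formula: Production Rate = Daily Demand / Available Hours
Rate = 834 units/day / 15 hours/day
Rate = 55.6 units/hour

55.6 units/hour


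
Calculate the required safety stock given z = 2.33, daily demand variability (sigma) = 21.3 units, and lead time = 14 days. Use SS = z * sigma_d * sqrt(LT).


Formula: SS = z * sigma_d * sqrt(LT)
sqrt(LT) = sqrt(14) = 3.7417
SS = 2.33 * 21.3 * 3.7417
SS = 185.7 units

185.7 units


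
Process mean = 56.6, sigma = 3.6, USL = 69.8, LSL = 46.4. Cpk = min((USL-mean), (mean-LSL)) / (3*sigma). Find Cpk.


Cpu = (69.8 - 56.6) / (3 * 3.6) = 1.22
Cpl = (56.6 - 46.4) / (3 * 3.6) = 0.94
Cpk = min(1.22, 0.94) = 0.94

0.94


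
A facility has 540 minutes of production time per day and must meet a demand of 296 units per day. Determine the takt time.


Formula: Takt Time = Available Production Time / Customer Demand
Takt = 540 min/day / 296 units/day
Takt = 1.82 min/unit

1.82 min/unit


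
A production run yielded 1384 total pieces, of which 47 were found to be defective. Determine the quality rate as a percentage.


Formula: Quality Rate = Good Pieces / Total Pieces * 100
Good pieces = 1384 - 47 = 1337
QR = 1337 / 1384 * 100 = 96.6%

96.6%


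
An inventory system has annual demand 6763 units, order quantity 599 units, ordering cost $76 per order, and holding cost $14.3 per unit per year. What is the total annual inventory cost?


TC = 6763/599 * 76 + 599/2 * 14.3

$5140.93


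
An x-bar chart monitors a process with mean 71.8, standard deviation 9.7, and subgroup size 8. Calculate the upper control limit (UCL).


UCL = 71.8 + 3 * 9.7 / sqrt(8)

82.09


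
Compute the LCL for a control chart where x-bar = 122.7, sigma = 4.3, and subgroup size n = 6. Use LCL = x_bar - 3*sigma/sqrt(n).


LCL = 122.7 - 3 * 4.3 / sqrt(6)

117.43


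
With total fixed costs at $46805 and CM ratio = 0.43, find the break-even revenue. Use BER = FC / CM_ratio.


Formula: BER = Fixed Costs / Contribution Margin Ratio
BER = $46805 / 0.43
BER = $108848.84 (to the nearest cent)

$108848.84


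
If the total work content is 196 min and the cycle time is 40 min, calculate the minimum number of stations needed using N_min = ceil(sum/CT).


Formula: N_min = ceil(Sum of Task Times / Cycle Time)
N_min = ceil(196 min / 40 min) = ceil(4.9)
N_min = 5 stations

5


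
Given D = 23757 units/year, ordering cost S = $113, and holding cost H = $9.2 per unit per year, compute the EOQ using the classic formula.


Formula: EOQ = sqrt(2 * D * S / H)
Numerator: 2 * 23757 * 113 = 5369082
2DS/H = 5369082 / 9.2 = 583595.9
EOQ = sqrt(583595.9) = 763.9 units

763.9 units


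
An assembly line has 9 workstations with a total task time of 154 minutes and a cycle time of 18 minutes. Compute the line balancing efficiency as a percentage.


Formula: Efficiency = Sum of Task Times / (N_stations * CT) * 100
Total station capacity = 9 stations * 18 min = 162 min
Efficiency = 154 / 162 * 100 = 95.1%

95.1%


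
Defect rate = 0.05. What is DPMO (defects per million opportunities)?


DPMO = defect_rate * 1000000 = 0.05 * 1000000

50000


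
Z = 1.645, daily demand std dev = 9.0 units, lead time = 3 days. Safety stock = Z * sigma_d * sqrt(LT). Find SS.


Formula: SS = z * sigma_d * sqrt(LT)
sqrt(LT) = sqrt(3) = 1.7321
SS = 1.645 * 9.0 * 1.7321
SS = 25.6 units

25.6 units


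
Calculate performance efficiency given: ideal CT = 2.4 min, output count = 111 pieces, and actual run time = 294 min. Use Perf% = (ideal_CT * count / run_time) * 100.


Formula: Performance = (Ideal CT * Total Count) / Run Time * 100
Ideal output time = 2.4 * 111 = 266.4 min
Performance = 266.4 / 294 * 100 = 90.6%

90.6%


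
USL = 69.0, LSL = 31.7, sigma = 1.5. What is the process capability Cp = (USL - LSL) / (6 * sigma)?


Cp = (69.0 - 31.7) / (6 * 1.5)

4.14


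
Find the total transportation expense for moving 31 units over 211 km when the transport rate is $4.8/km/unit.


TC = dist * cost * units = 211 * 4.8 * 31 = $31396.80

$31396.80


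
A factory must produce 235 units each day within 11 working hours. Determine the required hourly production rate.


Formula: Production Rate = Daily Demand / Available Hours
Rate = 235 units/day / 11 hours/day
Rate = 21.4 units/hour

21.4 units/hour


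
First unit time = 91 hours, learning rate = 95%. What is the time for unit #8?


Formula: T_n = T_1 * (learning_rate)^(log2(n)) where learning_rate = rate/100
Doublings = log2(8) = 3
T_n = 91 * 0.95^3
T_n = 91 * 0.8574 = 78.0 hours

78.0 hours


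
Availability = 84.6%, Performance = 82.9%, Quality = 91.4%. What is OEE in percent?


Formula: OEE = Availability * Performance * Quality / 10000
A * P = 84.6% * 82.9% / 100 = 70.13%
OEE = 70.13% * 91.4% / 100 = 64.1%

64.1%


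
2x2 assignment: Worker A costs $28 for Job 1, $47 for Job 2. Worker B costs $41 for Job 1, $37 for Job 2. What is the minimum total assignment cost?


Option 1: A->1 + B->2 = $28 + $37 = $65
Option 2: A->2 + B->1 = $47 + $41 = $88
Min cost = min($65, $88) = $65

$65


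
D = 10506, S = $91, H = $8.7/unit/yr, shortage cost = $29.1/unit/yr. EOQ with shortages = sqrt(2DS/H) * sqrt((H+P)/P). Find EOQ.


Formula: EOQ* = sqrt(2DS/H) * sqrt((H+P)/P)
Base EOQ = sqrt(2*10506*91/8.7) = 468.81 units
Correction = sqrt((8.7+29.1)/29.1) = 1.13972
EOQ* = 468.81 * 1.13972 = 534.3 units

534.3 units


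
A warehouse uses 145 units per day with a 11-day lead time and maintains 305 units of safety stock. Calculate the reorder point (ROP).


Formula: ROP = (Daily Demand * Lead Time) + Safety Stock
Demand during lead time = 145 * 11 = 1595 units
ROP = 1595 + 305 = 1900 units

1900 units


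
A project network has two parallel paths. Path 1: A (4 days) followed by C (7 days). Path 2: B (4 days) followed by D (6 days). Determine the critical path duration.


Path 1 = 4 + 7 = 11 days
Path 2 = 4 + 6 = 10 days
Duration = max(11, 10) = 11 days

11 days


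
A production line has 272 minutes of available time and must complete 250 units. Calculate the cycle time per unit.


Formula: CT = Available Time / Number of Units
CT = 272 min / 250 units
CT = 1.09 min/unit

1.09 min/unit


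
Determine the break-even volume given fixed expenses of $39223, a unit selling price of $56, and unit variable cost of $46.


Formula: BEQ = Fixed Costs / (Price - Variable Cost)
Contribution margin = $56 - $46 = $10/unit
BEQ = ceil($39223 / $10/unit) = ceil(3922.3) = 3923 units

3923 units


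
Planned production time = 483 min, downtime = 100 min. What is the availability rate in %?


Formula: Availability = (Planned Time - Downtime) / Planned Time * 100
Uptime = 483 - 100 = 383 min
Availability = 383 / 483 * 100 = 79.3%

79.3%


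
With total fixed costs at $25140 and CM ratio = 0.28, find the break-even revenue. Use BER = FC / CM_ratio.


Formula: BER = Fixed Costs / Contribution Margin Ratio
BER = $25140 / 0.28
BER = $89785.71 (to the nearest cent)

$89785.71


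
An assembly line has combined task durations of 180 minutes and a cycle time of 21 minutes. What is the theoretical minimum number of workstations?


Formula: N_min = ceil(Sum of Task Times / Cycle Time)
N_min = ceil(180 min / 21 min) = ceil(8.5714)
N_min = 9 stations

9


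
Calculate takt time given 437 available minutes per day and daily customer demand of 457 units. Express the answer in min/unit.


Formula: Takt Time = Available Production Time / Customer Demand
Takt = 437 min/day / 457 units/day
Takt = 0.96 min/unit

0.96 min/unit


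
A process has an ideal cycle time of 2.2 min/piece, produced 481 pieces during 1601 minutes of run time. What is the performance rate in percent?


Formula: Performance = (Ideal CT * Total Count) / Run Time * 100
Ideal output time = 2.2 * 481 = 1058.2 min
Performance = 1058.2 / 1601 * 100 = 66.1%

66.1%


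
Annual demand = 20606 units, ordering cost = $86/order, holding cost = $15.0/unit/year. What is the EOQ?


Formula: EOQ = sqrt(2 * D * S / H)
Numerator: 2 * 20606 * 86 = 3544232
2DS/H = 3544232 / 15.0 = 236282.1
EOQ = sqrt(236282.1) = 486.1 units

486.1 units


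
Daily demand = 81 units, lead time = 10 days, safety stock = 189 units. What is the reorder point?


Formula: ROP = (Daily Demand * Lead Time) + Safety Stock
Demand during lead time = 81 * 10 = 810 units
ROP = 810 + 189 = 999 units

999 units


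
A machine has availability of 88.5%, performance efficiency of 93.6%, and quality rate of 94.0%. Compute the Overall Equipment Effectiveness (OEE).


Formula: OEE = Availability * Performance * Quality / 10000
A * P = 88.5% * 93.6% / 100 = 82.84%
OEE = 82.84% * 94.0% / 100 = 77.9%

77.9%


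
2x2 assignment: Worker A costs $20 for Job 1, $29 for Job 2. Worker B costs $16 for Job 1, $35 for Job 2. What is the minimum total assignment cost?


Option 1: A->1 + B->2 = $20 + $35 = $55
Option 2: A->2 + B->1 = $29 + $16 = $45
Min cost = min($55, $45) = $45

$45


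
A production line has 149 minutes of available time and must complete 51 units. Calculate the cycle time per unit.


Formula: CT = Available Time / Number of Units
CT = 149 min / 51 units
CT = 2.92 min/unit

2.92 min/unit


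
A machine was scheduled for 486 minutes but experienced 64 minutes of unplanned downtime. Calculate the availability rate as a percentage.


Formula: Availability = (Planned Time - Downtime) / Planned Time * 100
Uptime = 486 - 64 = 422 min
Availability = 422 / 486 * 100 = 86.8%

86.8%


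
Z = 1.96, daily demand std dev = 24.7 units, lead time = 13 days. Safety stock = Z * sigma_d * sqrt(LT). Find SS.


Formula: SS = z * sigma_d * sqrt(LT)
sqrt(LT) = sqrt(13) = 3.6056
SS = 1.96 * 24.7 * 3.6056
SS = 174.6 units

174.6 units


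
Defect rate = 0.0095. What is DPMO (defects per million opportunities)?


DPMO = defect_rate * 1000000 = 0.0095 * 1000000

9500


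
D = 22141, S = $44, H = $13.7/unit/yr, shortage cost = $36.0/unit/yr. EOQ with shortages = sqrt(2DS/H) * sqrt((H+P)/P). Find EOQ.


Formula: EOQ* = sqrt(2DS/H) * sqrt((H+P)/P)
Base EOQ = sqrt(2*22141*44/13.7) = 377.12 units
Correction = sqrt((13.7+36.0)/36.0) = 1.17497
EOQ* = 377.12 * 1.17497 = 443.1 units

443.1 units


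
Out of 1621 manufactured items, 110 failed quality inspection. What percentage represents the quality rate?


Formula: Quality Rate = Good Pieces / Total Pieces * 100
Good pieces = 1621 - 110 = 1511
QR = 1511 / 1621 * 100 = 93.2%

93.2%


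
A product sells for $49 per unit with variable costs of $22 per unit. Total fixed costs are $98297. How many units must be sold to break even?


Formula: BEQ = Fixed Costs / (Price - Variable Cost)
Contribution margin = $49 - $22 = $27/unit
BEQ = ceil($98297 / $27/unit) = ceil(3640.63) = 3641 units

3641 units


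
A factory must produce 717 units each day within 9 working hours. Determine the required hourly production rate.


Formula: Production Rate = Daily Demand / Available Hours
Rate = 717 units/day / 9 hours/day
Rate = 79.7 units/hour

79.7 units/hour


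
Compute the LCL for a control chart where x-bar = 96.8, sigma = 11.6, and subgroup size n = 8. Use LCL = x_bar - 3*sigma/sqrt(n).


LCL = 96.8 - 3 * 11.6 / sqrt(8)

84.5


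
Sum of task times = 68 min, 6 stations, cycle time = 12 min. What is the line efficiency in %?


Formula: Efficiency = Sum of Task Times / (N_stations * CT) * 100
Total station capacity = 6 stations * 12 min = 72 min
Efficiency = 68 / 72 * 100 = 94.4%

94.4%


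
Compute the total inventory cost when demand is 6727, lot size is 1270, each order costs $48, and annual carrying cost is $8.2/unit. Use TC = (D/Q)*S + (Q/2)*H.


TC = 6727/1270 * 48 + 1270/2 * 8.2

$5461.25


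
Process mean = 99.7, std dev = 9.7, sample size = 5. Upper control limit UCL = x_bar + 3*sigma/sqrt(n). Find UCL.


UCL = 99.7 + 3 * 9.7 / sqrt(5)

112.71


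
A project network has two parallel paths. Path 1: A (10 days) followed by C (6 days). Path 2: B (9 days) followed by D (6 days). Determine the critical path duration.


Path 1 = 10 + 6 = 16 days
Path 2 = 9 + 6 = 15 days
Duration = max(16, 15) = 16 days

16 days


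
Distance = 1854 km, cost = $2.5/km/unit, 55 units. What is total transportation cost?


TC = dist * cost * units = 1854 * 2.5 * 55 = $254925.00

$254925.00


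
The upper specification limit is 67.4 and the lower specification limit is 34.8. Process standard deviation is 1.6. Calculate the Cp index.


Cp = (67.4 - 34.8) / (6 * 1.6)

3.4


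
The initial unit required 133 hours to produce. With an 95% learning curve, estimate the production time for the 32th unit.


Formula: T_n = T_1 * (learning_rate)^(log2(n)) where learning_rate = rate/100
Doublings = log2(32) = 5
T_n = 133 * 0.95^5
T_n = 133 * 0.7738 = 102.9 hours

102.9 hours


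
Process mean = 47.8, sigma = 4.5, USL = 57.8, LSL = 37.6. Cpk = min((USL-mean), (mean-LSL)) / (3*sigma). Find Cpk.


Cpu = (57.8 - 47.8) / (3 * 4.5) = 0.74
Cpl = (47.8 - 37.6) / (3 * 4.5) = 0.76
Cpk = min(0.74, 0.76) = 0.74

0.74


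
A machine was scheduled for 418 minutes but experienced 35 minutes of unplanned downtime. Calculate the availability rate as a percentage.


Formula: Availability = (Planned Time - Downtime) / Planned Time * 100
Uptime = 418 - 35 = 383 min
Availability = 383 / 418 * 100 = 91.6%

91.6%


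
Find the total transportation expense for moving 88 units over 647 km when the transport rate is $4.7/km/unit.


TC = dist * cost * units = 647 * 4.7 * 88 = $267599.20

$267599.20


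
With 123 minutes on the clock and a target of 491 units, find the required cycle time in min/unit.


Formula: CT = Available Time / Number of Units
CT = 123 min / 491 units
CT = 0.25 min/unit

0.25 min/unit


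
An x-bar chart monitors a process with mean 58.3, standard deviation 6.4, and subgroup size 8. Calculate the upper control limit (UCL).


UCL = 58.3 + 3 * 6.4 / sqrt(8)

65.09


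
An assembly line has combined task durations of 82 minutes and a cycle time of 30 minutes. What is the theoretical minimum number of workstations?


Formula: N_min = ceil(Sum of Task Times / Cycle Time)
N_min = ceil(82 min / 30 min) = ceil(2.7333)
N_min = 3 stations

3


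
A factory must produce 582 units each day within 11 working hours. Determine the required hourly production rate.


Formula: Production Rate = Daily Demand / Available Hours
Rate = 582 units/day / 11 hours/day
Rate = 52.9 units/hour

52.9 units/hour


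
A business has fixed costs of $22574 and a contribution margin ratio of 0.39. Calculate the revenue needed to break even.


Formula: BER = Fixed Costs / Contribution Margin Ratio
BER = $22574 / 0.39
BER = $57882.05 (to the nearest cent)

$57882.05


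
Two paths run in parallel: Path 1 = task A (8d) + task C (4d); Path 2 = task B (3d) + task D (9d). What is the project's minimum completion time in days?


Path 1 = 8 + 4 = 12 days
Path 2 = 3 + 9 = 12 days
Duration = max(12, 12) = 12 days

12 days
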